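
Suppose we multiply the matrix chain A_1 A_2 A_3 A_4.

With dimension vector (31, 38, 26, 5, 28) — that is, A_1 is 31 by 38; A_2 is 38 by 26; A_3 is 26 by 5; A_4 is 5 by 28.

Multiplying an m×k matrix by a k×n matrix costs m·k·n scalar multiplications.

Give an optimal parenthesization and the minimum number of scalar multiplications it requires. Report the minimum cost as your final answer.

15170

Adjacent pairs: A_1A_2 = 31·38·26 = 30628; A_2A_3 = 38·26·5 = 4940; A_3A_4 = 26·5·28 = 3640.
Length 3: A_1..A_3: k=1: 0+4940+31·38·5=10830; k=2: 30628+0+31·26·5=34658 → min 10830 | A_2..A_4: k=2: 0+3640+38·26·28=31304; k=3: 4940+0+38·5·28=10260 → min 10260.
Length 4: A_1..A_4: k=1: 0+10260+31·38·28=43244; k=2: 30628+3640+31·26·28=56836; k=3: 10830+0+31·5·28=15170 → min 15170.
Optimal parenthesization: ((A_1 (A_2 A_3)) A_4) with cost 15170.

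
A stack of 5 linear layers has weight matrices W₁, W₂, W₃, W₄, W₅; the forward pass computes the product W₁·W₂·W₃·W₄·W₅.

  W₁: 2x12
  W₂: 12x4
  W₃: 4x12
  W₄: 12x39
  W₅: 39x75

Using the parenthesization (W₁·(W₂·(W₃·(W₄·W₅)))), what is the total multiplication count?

(W₄·W₅): 12×39 by 39×75 → 12×75, cost 12·39·75 = 35100
(W₃·(W₄·W₅)): 4×12 by 12×75 → 4×75, cost 4·12·75 = 3600; cumulative 38700
(W₂·(W₃·(W₄·W₅))): 12×4 by 4×75 → 12×75, cost 12·4·75 = 3600; cumulative 42300
(W₁·(W₂·(W₃·(W₄·W₅)))): 2×12 by 12×75 → 2×75, cost 2·12·75 = 1800; cumulative 44100
Total: 44100 scalar multiplications.

44100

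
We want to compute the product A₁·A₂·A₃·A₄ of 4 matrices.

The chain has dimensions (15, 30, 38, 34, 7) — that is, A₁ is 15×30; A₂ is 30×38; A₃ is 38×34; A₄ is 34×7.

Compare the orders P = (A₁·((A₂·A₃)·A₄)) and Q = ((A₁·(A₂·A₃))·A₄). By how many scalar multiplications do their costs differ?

8580

Order P = (A₁·((A₂·A₃)·A₄)): (A₂·A₃): 30×38 by 38×34 → 30×34, cost 30·38·34 = 38760; ((A₂·A₃)·A₄): 30×34 by 34×7 → 30×7, cost 30·34·7 = 7140; cumulative 45900; (A₁·((A₂·A₃)·A₄)): 15×30 by 30×7 → 15×7, cost 15·30·7 = 3150; cumulative 49050. Total 49050.
Order Q = ((A₁·(A₂·A₃))·A₄): (A₂·A₃): 30×38 by 38×34 → 30×34, cost 30·38·34 = 38760; (A₁·(A₂·A₃)): 15×30 by 30×34 → 15×34, cost 15·30·34 = 15300; cumulative 54060; ((A₁·(A₂·A₃))·A₄): 15×34 by 34×7 → 15×7, cost 15·34·7 = 3570; cumulative 57630. Total 57630.
Difference: |49050 − 57630| = 8580.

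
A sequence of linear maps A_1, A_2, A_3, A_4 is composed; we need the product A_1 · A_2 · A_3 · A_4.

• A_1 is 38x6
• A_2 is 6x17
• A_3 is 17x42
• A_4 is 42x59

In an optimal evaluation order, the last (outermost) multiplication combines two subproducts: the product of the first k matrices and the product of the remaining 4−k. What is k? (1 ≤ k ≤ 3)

1

Adjacent pairs: A_1A_2 = 38·6·17 = 3876; A_2A_3 = 6·17·42 = 4284; A_3A_4 = 17·42·59 = 42126.
Length 3: A_1..A_3: k=1: 0+4284+38·6·42=13860; k=2: 3876+0+38·17·42=31008 → min 13860 | A_2..A_4: k=2: 0+42126+6·17·59=48144; k=3: 4284+0+6·42·59=19152 → min 19152.
Top-level splits: k=1: (A_1..A_1)·(A_2..A_4) → 0+19152+38·6·59 = 32604; k=2: (A_1..A_2)·(A_3..A_4) → 3876+42126+38·17·59 = 84116; k=3: (A_1..A_3)·(A_4..A_4) → 13860+0+38·42·59 = 108024.
Best split is after A_1, i.e. k = 1.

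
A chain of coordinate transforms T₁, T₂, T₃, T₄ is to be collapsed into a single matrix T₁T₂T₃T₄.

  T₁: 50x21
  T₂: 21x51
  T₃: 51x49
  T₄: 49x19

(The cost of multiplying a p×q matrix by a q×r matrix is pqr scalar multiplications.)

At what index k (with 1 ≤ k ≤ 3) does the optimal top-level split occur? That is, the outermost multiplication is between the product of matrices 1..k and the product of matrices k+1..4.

Adjacent pairs: T₁T₂ = 50·21·51 = 53550; T₂T₃ = 21·51·49 = 52479; T₃T₄ = 51·49·19 = 47481.
Length 3: T₁..T₃: k=1: 0+52479+50·21·49=103929; k=2: 53550+0+50·51·49=178500 → min 103929 | T₂..T₄: k=2: 0+47481+21·51·19=67830; k=3: 52479+0+21·49·19=72030 → min 67830.
Top-level splits: k=1: (T₁..T₁)·(T₂..T₄) → 0+67830+50·21·19 = 87780; k=2: (T₁..T₂)·(T₃..T₄) → 53550+47481+50·51·19 = 149481; k=3: (T₁..T₃)·(T₄..T₄) → 103929+0+50·49·19 = 150479.
Best split is after T₁, i.e. k = 1.

1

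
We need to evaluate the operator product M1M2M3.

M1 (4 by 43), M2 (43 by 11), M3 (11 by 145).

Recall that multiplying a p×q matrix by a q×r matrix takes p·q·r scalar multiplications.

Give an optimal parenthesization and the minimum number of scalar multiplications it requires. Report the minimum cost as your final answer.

8272

(M1(M2M3)): cost 93525.
((M1M2)M3): cost 8272.
Optimal: ((M1M2)M3) with cost 8272.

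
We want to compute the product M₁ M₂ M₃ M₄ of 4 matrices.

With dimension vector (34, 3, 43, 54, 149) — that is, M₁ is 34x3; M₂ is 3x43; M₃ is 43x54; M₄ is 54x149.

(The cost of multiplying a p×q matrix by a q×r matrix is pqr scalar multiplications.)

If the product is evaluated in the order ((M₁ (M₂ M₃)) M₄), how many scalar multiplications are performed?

(M₂ M₃): 3×43 by 43×54 → 3×54, cost 3·43·54 = 6966
(M₁ (M₂ M₃)): 34×3 by 3×54 → 34×54, cost 34·3·54 = 5508; cumulative 12474
((M₁ (M₂ M₃)) M₄): 34×54 by 54×149 → 34×149, cost 34·54·149 = 273564; cumulative 286038
Total: 286038 scalar multiplications.

286038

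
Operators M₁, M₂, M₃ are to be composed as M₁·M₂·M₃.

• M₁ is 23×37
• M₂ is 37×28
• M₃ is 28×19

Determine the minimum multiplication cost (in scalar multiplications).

Order (M₁·(M₂·M₃)): (M₂·M₃): 37×28 by 28×19 → 37×19, cost 37·28·19 = 19684; (M₁·(M₂·M₃)): 23×37 by 37×19 → 23×19, cost 23·37·19 = 16169; cumulative 35853. Total 35853.
Order ((M₁·M₂)·M₃): (M₁·M₂): 23×37 by 37×28 → 23×28, cost 23·37·28 = 23828; ((M₁·M₂)·M₃): 23×28 by 28×19 → 23×19, cost 23·28·19 = 12236; cumulative 36064. Total 36064.
Minimum: 35853.

35853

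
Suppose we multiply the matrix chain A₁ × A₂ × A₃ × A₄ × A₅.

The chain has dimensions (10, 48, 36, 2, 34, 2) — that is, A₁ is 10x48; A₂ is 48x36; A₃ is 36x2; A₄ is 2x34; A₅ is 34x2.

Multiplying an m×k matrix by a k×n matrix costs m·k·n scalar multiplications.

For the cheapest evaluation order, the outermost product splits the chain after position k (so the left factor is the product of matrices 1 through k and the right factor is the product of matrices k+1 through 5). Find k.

Adjacent pairs: A₁A₂ = 10·48·36 = 17280; A₂A₃ = 48·36·2 = 3456; A₃A₄ = 36·2·34 = 2448; A₄A₅ = 2·34·2 = 136.
Length 3: A₁..A₃: k=1: 0+3456+10·48·2=4416; k=2: 17280+0+10·36·2=18000 → min 4416 | A₂..A₄: k=2: 0+2448+48·36·34=61200; k=3: 3456+0+48·2·34=6720 → min 6720 | A₃..A₅: k=3: 0+136+36·2·2=280; k=4: 2448+0+36·34·2=4896 → min 280.
Length 4: A₁..A₄: k=1: 0+6720+10·48·34=23040; k=2: 17280+2448+10·36·34=31968; k=3: 4416+0+10·2·34=5096 → min 5096 | A₂..A₅: k=2: 0+280+48·36·2=3736; k=3: 3456+136+48·2·2=3784; k=4: 6720+0+48·34·2=9984 → min 3736.
Top-level splits: k=1: (A₁..A₁)·(A₂..A₅) → 0+3736+10·48·2 = 4696; k=2: (A₁..A₂)·(A₃..A₅) → 17280+280+10·36·2 = 18280; k=3: (A₁..A₃)·(A₄..A₅) → 4416+136+10·2·2 = 4592; k=4: (A₁..A₄)·(A₅..A₅) → 5096+0+10·34·2 = 5776.
Best split is after A₃, i.e. k = 3.

3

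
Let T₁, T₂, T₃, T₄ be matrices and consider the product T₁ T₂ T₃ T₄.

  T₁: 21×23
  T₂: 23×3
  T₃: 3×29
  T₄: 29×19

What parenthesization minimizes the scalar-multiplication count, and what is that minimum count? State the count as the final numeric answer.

Adjacent pairs: T₁T₂ = 21·23·3 = 1449; T₂T₃ = 23·3·29 = 2001; T₃T₄ = 3·29·19 = 1653.
Length 3: T₁..T₃: k=1: 0+2001+21·23·29=16008; k=2: 1449+0+21·3·29=3276 → min 3276 | T₂..T₄: k=2: 0+1653+23·3·19=2964; k=3: 2001+0+23·29·19=14674 → min 2964.
Length 4: T₁..T₄: k=1: 0+2964+21·23·19=12141; k=2: 1449+1653+21·3·19=4299; k=3: 3276+0+21·29·19=14847 → min 4299.
Optimal parenthesization: ((T₁ T₂) (T₃ T₄)) with cost 4299.

4299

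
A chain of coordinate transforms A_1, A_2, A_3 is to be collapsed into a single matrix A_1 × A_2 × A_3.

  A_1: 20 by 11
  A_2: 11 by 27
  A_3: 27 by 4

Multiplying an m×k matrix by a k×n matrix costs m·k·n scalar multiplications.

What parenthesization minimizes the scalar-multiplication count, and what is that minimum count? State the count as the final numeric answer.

2068

(A_1 × (A_2 × A_3)): cost 2068.
((A_1 × A_2) × A_3): cost 8100.
Optimal: (A_1 × (A_2 × A_3)) with cost 2068.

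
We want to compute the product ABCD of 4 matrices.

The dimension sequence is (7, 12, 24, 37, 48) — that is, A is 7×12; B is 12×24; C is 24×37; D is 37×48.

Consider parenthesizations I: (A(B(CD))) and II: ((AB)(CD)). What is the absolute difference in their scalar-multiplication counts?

7776

Order I = (A(B(CD))): (CD): 24×37 by 37×48 → 24×48, cost 24·37·48 = 42624; (B(CD)): 12×24 by 24×48 → 12×48, cost 12·24·48 = 13824; cumulative 56448; (A(B(CD))): 7×12 by 12×48 → 7×48, cost 7·12·48 = 4032; cumulative 60480. Total 60480.
Order II = ((AB)(CD)): (AB): 7×12 by 12×24 → 7×24, cost 7·12·24 = 2016; (CD): 24×37 by 37×48 → 24×48, cost 24·37·48 = 42624; ((AB)(CD)): 7×24 by 24×48 → 7×48, cost 7·24·48 = 8064; cumulative 52704. Total 52704.
Difference: |60480 − 52704| = 7776.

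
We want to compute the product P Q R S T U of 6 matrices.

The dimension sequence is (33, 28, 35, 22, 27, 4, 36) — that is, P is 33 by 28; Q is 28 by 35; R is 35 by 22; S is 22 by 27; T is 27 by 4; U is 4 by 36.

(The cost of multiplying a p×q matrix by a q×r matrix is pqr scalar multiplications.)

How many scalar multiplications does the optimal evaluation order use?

Adjacent pairs: PQ = 33·28·35 = 32340; QR = 28·35·22 = 21560; RS = 35·22·27 = 20790; ST = 22·27·4 = 2376; TU = 27·4·36 = 3888.
Length 3: P..R: k=1: 0+21560+33·28·22=41888; k=2: 32340+0+33·35·22=57750 → min 41888 | Q..S: k=2: 0+20790+28·35·27=47250; k=3: 21560+0+28·22·27=38192 → min 38192 | R..T: k=3: 0+2376+35·22·4=5456; k=4: 20790+0+35·27·4=24570 → min 5456 | S..U: k=4: 0+3888+22·27·36=25272; k=5: 2376+0+22·4·36=5544 → min 5544.
Length 4: P..S: k=1: 0+38192+33·28·27=63140; k=2: 32340+20790+33·35·27=84315; k=3: 41888+0+33·22·27=61490 → min 61490 | Q..T: k=2: 0+5456+28·35·4=9376; k=3: 21560+2376+28·22·4=26400; k=4: 38192+0+28·27·4=41216 → min 9376 | R..U: k=3: 0+5544+35·22·36=33264; k=4: 20790+3888+35·27·36=58698; k=5: 5456+0+35·4·36=10496 → min 10496.
Length 5: P..T: k=1: 0+9376+33·28·4=13072; k=2: 32340+5456+33·35·4=42416; k=3: 41888+2376+33·22·4=47168; k=4: 61490+0+33·27·4=65054 → min 13072 | Q..U: k=2: 0+10496+28·35·36=45776; k=3: 21560+5544+28·22·36=49280; k=4: 38192+3888+28·27·36=69296; k=5: 9376+0+28·4·36=13408 → min 13408.
Length 6: P..U: k=1: 0+13408+33·28·36=46672; k=2: 32340+10496+33·35·36=84416; k=3: 41888+5544+33·22·36=73568; k=4: 61490+3888+33·27·36=97454; k=5: 13072+0+33·4·36=17824 → min 17824.
Optimal order: ((P (Q (R (S T)))) U) with cost 17824.

17824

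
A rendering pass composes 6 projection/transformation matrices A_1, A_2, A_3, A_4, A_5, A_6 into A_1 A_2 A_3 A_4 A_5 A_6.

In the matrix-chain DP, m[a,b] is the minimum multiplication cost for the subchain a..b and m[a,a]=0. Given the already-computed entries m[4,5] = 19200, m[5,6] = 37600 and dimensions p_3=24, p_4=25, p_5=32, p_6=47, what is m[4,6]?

m[4,6] = min over k∈[4,5] of m[4,k]+m[k+1,6]+p_{3}·p_k·p_{6}.
k=4: 0 + 37600 + 24·25·47 = 65800; k=5: 19200 + 0 + 24·32·47 = 55296.
Minimum: 55296 at k=5.

55296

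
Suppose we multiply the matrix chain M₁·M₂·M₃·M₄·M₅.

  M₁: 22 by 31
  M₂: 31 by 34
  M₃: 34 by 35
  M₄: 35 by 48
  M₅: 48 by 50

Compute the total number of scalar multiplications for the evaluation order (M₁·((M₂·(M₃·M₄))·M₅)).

216212

(M₃·M₄): 34×35 by 35×48 → 34×48, cost 34·35·48 = 57120
(M₂·(M₃·M₄)): 31×34 by 34×48 → 31×48, cost 31·34·48 = 50592; cumulative 107712
((M₂·(M₃·M₄))·M₅): 31×48 by 48×50 → 31×50, cost 31·48·50 = 74400; cumulative 182112
(M₁·((M₂·(M₃·M₄))·M₅)): 22×31 by 31×50 → 22×50, cost 22·31·50 = 34100; cumulative 216212
Total: 216212 scalar multiplications.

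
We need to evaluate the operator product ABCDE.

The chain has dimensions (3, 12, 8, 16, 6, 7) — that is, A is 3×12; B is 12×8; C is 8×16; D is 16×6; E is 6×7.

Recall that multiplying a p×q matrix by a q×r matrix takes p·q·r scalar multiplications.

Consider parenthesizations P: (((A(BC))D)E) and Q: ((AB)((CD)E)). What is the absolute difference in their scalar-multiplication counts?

966

Order P = (((A(BC))D)E): (BC): 12×8 by 8×16 → 12×16, cost 12·8·16 = 1536; (A(BC)): 3×12 by 12×16 → 3×16, cost 3·12·16 = 576; cumulative 2112; ((A(BC))D): 3×16 by 16×6 → 3×6, cost 3·16·6 = 288; cumulative 2400; (((A(BC))D)E): 3×6 by 6×7 → 3×7, cost 3·6·7 = 126; cumulative 2526. Total 2526.
Order Q = ((AB)((CD)E)): (AB): 3×12 by 12×8 → 3×8, cost 3·12·8 = 288; (CD): 8×16 by 16×6 → 8×6, cost 8·16·6 = 768; ((CD)E): 8×6 by 6×7 → 8×7, cost 8·6·7 = 336; cumulative 1104; ((AB)((CD)E)): 3×8 by 8×7 → 3×7, cost 3·8·7 = 168; cumulative 1560. Total 1560.
Difference: |2526 − 1560| = 966.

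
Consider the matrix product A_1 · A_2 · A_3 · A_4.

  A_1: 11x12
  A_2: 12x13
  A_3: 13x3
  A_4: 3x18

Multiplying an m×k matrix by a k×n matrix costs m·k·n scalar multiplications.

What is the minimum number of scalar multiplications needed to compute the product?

1458

Adjacent pairs: A_1A_2 = 11·12·13 = 1716; A_2A_3 = 12·13·3 = 468; A_3A_4 = 13·3·18 = 702.
Length 3: A_1..A_3: k=1: 0+468+11·12·3=864; k=2: 1716+0+11·13·3=2145 → min 864 | A_2..A_4: k=2: 0+702+12·13·18=3510; k=3: 468+0+12·3·18=1116 → min 1116.
Length 4: A_1..A_4: k=1: 0+1116+11·12·18=3492; k=2: 1716+702+11·13·18=4992; k=3: 864+0+11·3·18=1458 → min 1458.
Optimal order: ((A_1 · (A_2 · A_3)) · A_4) with cost 1458.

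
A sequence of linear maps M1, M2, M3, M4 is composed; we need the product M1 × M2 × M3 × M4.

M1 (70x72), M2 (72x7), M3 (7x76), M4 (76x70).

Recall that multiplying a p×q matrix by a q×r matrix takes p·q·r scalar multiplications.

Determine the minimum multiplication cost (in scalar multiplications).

106820

Adjacent pairs: M1M2 = 70·72·7 = 35280; M2M3 = 72·7·76 = 38304; M3M4 = 7·76·70 = 37240.
Length 3: M1..M3: k=1: 0+38304+70·72·76=421344; k=2: 35280+0+70·7·76=72520 → min 72520 | M2..M4: k=2: 0+37240+72·7·70=72520; k=3: 38304+0+72·76·70=421344 → min 72520.
Length 4: M1..M4: k=1: 0+72520+70·72·70=425320; k=2: 35280+37240+70·7·70=106820; k=3: 72520+0+70·76·70=444920 → min 106820.
Optimal order: ((M1 × M2) × (M3 × M4)) with cost 106820.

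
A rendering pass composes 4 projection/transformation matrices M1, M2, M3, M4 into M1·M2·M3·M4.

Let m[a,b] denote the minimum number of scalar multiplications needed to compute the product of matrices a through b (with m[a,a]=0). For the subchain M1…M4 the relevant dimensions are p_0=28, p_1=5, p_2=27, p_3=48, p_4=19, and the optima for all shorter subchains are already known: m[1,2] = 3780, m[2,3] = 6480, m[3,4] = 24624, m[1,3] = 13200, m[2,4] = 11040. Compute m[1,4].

13700

m[1,4] = min over k∈[1,3] of m[1,k]+m[k+1,4]+p_{0}·p_k·p_{4}.
k=1: 0 + 11040 + 28·5·19 = 13700; k=2: 3780 + 24624 + 28·27·19 = 42768; k=3: 13200 + 0 + 28·48·19 = 38736.
Minimum: 13700 at k=1.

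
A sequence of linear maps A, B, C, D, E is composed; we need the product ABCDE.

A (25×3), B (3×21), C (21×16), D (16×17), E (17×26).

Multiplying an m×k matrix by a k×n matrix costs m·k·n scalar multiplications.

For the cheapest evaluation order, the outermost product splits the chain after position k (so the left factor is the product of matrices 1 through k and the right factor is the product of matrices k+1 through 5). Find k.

Adjacent pairs: AB = 25·3·21 = 1575; BC = 3·21·16 = 1008; CD = 21·16·17 = 5712; DE = 16·17·26 = 7072.
Length 3: A..C: k=1: 0+1008+25·3·16=2208; k=2: 1575+0+25·21·16=9975 → min 2208 | B..D: k=2: 0+5712+3·21·17=6783; k=3: 1008+0+3·16·17=1824 → min 1824 | C..E: k=3: 0+7072+21·16·26=15808; k=4: 5712+0+21·17·26=14994 → min 14994.
Length 4: A..D: k=1: 0+1824+25·3·17=3099; k=2: 1575+5712+25·21·17=16212; k=3: 2208+0+25·16·17=9008 → min 3099 | B..E: k=2: 0+14994+3·21·26=16632; k=3: 1008+7072+3·16·26=9328; k=4: 1824+0+3·17·26=3150 → min 3150.
Top-level splits: k=1: (A..A)·(B..E) → 0+3150+25·3·26 = 5100; k=2: (A..B)·(C..E) → 1575+14994+25·21·26 = 30219; k=3: (A..C)·(D..E) → 2208+7072+25·16·26 = 19680; k=4: (A..D)·(E..E) → 3099+0+25·17·26 = 14149.
Best split is after A, i.e. k = 1.

1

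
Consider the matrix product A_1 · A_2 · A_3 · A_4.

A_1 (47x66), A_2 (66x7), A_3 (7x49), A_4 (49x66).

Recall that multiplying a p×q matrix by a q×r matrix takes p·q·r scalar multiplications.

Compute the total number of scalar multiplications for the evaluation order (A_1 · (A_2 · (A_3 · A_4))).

257862

(A_3 · A_4): 7×49 by 49×66 → 7×66, cost 7·49·66 = 22638
(A_2 · (A_3 · A_4)): 66×7 by 7×66 → 66×66, cost 66·7·66 = 30492; cumulative 53130
(A_1 · (A_2 · (A_3 · A_4))): 47×66 by 66×66 → 47×66, cost 47·66·66 = 204732; cumulative 257862
Total: 257862 scalar multiplications.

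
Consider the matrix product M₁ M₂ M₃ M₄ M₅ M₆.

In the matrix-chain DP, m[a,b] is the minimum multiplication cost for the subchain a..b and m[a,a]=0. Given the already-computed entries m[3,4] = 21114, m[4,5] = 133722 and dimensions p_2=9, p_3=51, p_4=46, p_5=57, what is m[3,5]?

m[3,5] = min over k∈[3,4] of m[3,k]+m[k+1,5]+p_{2}·p_k·p_{5}.
k=3: 0 + 133722 + 9·51·57 = 159885; k=4: 21114 + 0 + 9·46·57 = 44712.
Minimum: 44712 at k=4.

44712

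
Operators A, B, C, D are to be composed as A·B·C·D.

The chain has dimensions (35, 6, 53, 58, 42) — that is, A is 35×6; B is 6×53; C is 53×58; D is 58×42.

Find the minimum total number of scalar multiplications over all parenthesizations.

Adjacent pairs: AB = 35·6·53 = 11130; BC = 6·53·58 = 18444; CD = 53·58·42 = 129108.
Length 3: A..C: k=1: 0+18444+35·6·58=30624; k=2: 11130+0+35·53·58=118720 → min 30624 | B..D: k=2: 0+129108+6·53·42=142464; k=3: 18444+0+6·58·42=33060 → min 33060.
Length 4: A..D: k=1: 0+33060+35·6·42=41880; k=2: 11130+129108+35·53·42=218148; k=3: 30624+0+35·58·42=115884 → min 41880.
Optimal order: (A·((B·C)·D)) with cost 41880.

41880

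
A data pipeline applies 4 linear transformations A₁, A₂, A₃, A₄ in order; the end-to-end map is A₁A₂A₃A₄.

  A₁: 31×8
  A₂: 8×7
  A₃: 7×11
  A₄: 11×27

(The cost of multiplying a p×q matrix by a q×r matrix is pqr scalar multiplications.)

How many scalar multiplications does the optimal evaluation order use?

9674

Adjacent pairs: A₁A₂ = 31·8·7 = 1736; A₂A₃ = 8·7·11 = 616; A₃A₄ = 7·11·27 = 2079.
Length 3: A₁..A₃: k=1: 0+616+31·8·11=3344; k=2: 1736+0+31·7·11=4123 → min 3344 | A₂..A₄: k=2: 0+2079+8·7·27=3591; k=3: 616+0+8·11·27=2992 → min 2992.
Length 4: A₁..A₄: k=1: 0+2992+31·8·27=9688; k=2: 1736+2079+31·7·27=9674; k=3: 3344+0+31·11·27=12551 → min 9674.
Optimal order: ((A₁A₂)(A₃A₄)) with cost 9674.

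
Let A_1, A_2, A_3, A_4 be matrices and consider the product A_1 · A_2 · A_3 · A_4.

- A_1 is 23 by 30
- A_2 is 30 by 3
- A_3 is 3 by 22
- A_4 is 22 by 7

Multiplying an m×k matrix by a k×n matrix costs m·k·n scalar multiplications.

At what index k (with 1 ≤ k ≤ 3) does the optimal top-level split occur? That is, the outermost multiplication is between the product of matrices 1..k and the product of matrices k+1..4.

Adjacent pairs: A_1A_2 = 23·30·3 = 2070; A_2A_3 = 30·3·22 = 1980; A_3A_4 = 3·22·7 = 462.
Length 3: A_1..A_3: k=1: 0+1980+23·30·22=17160; k=2: 2070+0+23·3·22=3588 → min 3588 | A_2..A_4: k=2: 0+462+30·3·7=1092; k=3: 1980+0+30·22·7=6600 → min 1092.
Top-level splits: k=1: (A_1..A_1)·(A_2..A_4) → 0+1092+23·30·7 = 5922; k=2: (A_1..A_2)·(A_3..A_4) → 2070+462+23·3·7 = 3015; k=3: (A_1..A_3)·(A_4..A_4) → 3588+0+23·22·7 = 7130.
Best split is after A_2, i.e. k = 2.

2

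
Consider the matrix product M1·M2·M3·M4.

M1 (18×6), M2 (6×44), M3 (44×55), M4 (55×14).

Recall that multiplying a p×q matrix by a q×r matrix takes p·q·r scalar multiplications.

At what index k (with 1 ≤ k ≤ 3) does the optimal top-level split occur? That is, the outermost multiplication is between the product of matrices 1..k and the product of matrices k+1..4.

1

Adjacent pairs: M1M2 = 18·6·44 = 4752; M2M3 = 6·44·55 = 14520; M3M4 = 44·55·14 = 33880.
Length 3: M1..M3: k=1: 0+14520+18·6·55=20460; k=2: 4752+0+18·44·55=48312 → min 20460 | M2..M4: k=2: 0+33880+6·44·14=37576; k=3: 14520+0+6·55·14=19140 → min 19140.
Top-level splits: k=1: (M1..M1)·(M2..M4) → 0+19140+18·6·14 = 20652; k=2: (M1..M2)·(M3..M4) → 4752+33880+18·44·14 = 49720; k=3: (M1..M3)·(M4..M4) → 20460+0+18·55·14 = 34320.
Best split is after M1, i.e. k = 1.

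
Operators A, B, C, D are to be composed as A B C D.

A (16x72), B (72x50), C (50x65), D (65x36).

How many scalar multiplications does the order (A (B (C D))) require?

(C D): 50×65 by 65×36 → 50×36, cost 50·65·36 = 117000
(B (C D)): 72×50 by 50×36 → 72×36, cost 72·50·36 = 129600; cumulative 246600
(A (B (C D))): 16×72 by 72×36 → 16×36, cost 16·72·36 = 41472; cumulative 288072
Total: 288072 scalar multiplications.

288072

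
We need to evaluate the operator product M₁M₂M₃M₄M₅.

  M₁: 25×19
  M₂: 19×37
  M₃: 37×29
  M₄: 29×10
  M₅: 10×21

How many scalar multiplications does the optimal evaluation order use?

Adjacent pairs: M₁M₂ = 25·19·37 = 17575; M₂M₃ = 19·37·29 = 20387; M₃M₄ = 37·29·10 = 10730; M₄M₅ = 29·10·21 = 6090.
Length 3: M₁..M₃: k=1: 0+20387+25·19·29=34162; k=2: 17575+0+25·37·29=44400 → min 34162 | M₂..M₄: k=2: 0+10730+19·37·10=17760; k=3: 20387+0+19·29·10=25897 → min 17760 | M₃..M₅: k=3: 0+6090+37·29·21=28623; k=4: 10730+0+37·10·21=18500 → min 18500.
Length 4: M₁..M₄: k=1: 0+17760+25·19·10=22510; k=2: 17575+10730+25·37·10=37555; k=3: 34162+0+25·29·10=41412 → min 22510 | M₂..M₅: k=2: 0+18500+19·37·21=33263; k=3: 20387+6090+19·29·21=38048; k=4: 17760+0+19·10·21=21750 → min 21750.
Length 5: M₁..M₅: k=1: 0+21750+25·19·21=31725; k=2: 17575+18500+25·37·21=55500; k=3: 34162+6090+25·29·21=55477; k=4: 22510+0+25·10·21=27760 → min 27760.
Optimal order: ((M₁(M₂(M₃M₄)))M₅) with cost 27760.

27760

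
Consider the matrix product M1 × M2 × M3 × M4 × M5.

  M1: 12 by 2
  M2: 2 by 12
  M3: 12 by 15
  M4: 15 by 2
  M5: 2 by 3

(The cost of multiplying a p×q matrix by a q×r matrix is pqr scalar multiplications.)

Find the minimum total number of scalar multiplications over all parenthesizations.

492

Adjacent pairs: M1M2 = 12·2·12 = 288; M2M3 = 2·12·15 = 360; M3M4 = 12·15·2 = 360; M4M5 = 15·2·3 = 90.
Length 3: M1..M3: k=1: 0+360+12·2·15=720; k=2: 288+0+12·12·15=2448 → min 720 | M2..M4: k=2: 0+360+2·12·2=408; k=3: 360+0+2·15·2=420 → min 408 | M3..M5: k=3: 0+90+12·15·3=630; k=4: 360+0+12·2·3=432 → min 432.
Length 4: M1..M4: k=1: 0+408+12·2·2=456; k=2: 288+360+12·12·2=936; k=3: 720+0+12·15·2=1080 → min 456 | M2..M5: k=2: 0+432+2·12·3=504; k=3: 360+90+2·15·3=540; k=4: 408+0+2·2·3=420 → min 420.
Length 5: M1..M5: k=1: 0+420+12·2·3=492; k=2: 288+432+12·12·3=1152; k=3: 720+90+12·15·3=1350; k=4: 456+0+12·2·3=528 → min 492.
Optimal order: (M1 × ((M2 × (M3 × M4)) × M5)) with cost 492.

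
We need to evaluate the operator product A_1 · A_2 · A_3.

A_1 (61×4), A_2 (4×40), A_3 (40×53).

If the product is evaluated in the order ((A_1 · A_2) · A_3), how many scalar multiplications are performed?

139080

(A_1 · A_2): 61×4 by 4×40 → 61×40, cost 61·4·40 = 9760
((A_1 · A_2) · A_3): 61×40 by 40×53 → 61×53, cost 61·40·53 = 129320; cumulative 139080
Total: 139080 scalar multiplications.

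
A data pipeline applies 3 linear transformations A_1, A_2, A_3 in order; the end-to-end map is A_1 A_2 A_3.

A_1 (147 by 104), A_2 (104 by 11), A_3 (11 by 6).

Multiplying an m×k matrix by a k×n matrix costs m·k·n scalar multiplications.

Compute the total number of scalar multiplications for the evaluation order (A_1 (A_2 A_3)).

98592

(A_2 A_3): 104×11 by 11×6 → 104×6, cost 104·11·6 = 6864
(A_1 (A_2 A_3)): 147×104 by 104×6 → 147×6, cost 147·104·6 = 91728; cumulative 98592
Total: 98592 scalar multiplications.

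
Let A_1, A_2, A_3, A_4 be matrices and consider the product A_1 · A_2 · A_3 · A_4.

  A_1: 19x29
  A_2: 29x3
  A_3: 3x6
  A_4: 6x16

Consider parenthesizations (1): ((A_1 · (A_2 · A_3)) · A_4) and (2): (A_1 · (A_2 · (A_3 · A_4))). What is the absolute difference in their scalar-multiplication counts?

Order (1) = ((A_1 · (A_2 · A_3)) · A_4): (A_2 · A_3): 29×3 by 3×6 → 29×6, cost 29·3·6 = 522; (A_1 · (A_2 · A_3)): 19×29 by 29×6 → 19×6, cost 19·29·6 = 3306; cumulative 3828; ((A_1 · (A_2 · A_3)) · A_4): 19×6 by 6×16 → 19×16, cost 19·6·16 = 1824; cumulative 5652. Total 5652.
Order (2) = (A_1 · (A_2 · (A_3 · A_4))): (A_3 · A_4): 3×6 by 6×16 → 3×16, cost 3·6·16 = 288; (A_2 · (A_3 · A_4)): 29×3 by 3×16 → 29×16, cost 29·3·16 = 1392; cumulative 1680; (A_1 · (A_2 · (A_3 · A_4))): 19×29 by 29×16 → 19×16, cost 19·29·16 = 8816; cumulative 10496. Total 10496.
Difference: |5652 − 10496| = 4844.

4844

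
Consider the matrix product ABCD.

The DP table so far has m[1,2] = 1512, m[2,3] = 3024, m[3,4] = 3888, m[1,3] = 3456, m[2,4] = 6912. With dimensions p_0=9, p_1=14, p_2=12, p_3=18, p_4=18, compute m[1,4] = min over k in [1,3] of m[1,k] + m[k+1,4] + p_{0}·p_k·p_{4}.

m[1,4] = min over k∈[1,3] of m[1,k]+m[k+1,4]+p_{0}·p_k·p_{4}.
k=1: 0 + 6912 + 9·14·18 = 9180; k=2: 1512 + 3888 + 9·12·18 = 7344; k=3: 3456 + 0 + 9·18·18 = 6372.
Minimum: 6372 at k=3.

6372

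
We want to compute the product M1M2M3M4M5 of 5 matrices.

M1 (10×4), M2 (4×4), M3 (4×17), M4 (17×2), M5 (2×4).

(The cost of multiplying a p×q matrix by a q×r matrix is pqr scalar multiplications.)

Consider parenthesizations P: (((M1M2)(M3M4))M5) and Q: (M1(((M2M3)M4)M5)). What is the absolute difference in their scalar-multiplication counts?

Order P = (((M1M2)(M3M4))M5): (M1M2): 10×4 by 4×4 → 10×4, cost 10·4·4 = 160; (M3M4): 4×17 by 17×2 → 4×2, cost 4·17·2 = 136; ((M1M2)(M3M4)): 10×4 by 4×2 → 10×2, cost 10·4·2 = 80; cumulative 376; (((M1M2)(M3M4))M5): 10×2 by 2×4 → 10×4, cost 10·2·4 = 80; cumulative 456. Total 456.
Order Q = (M1(((M2M3)M4)M5)): (M2M3): 4×4 by 4×17 → 4×17, cost 4·4·17 = 272; ((M2M3)M4): 4×17 by 17×2 → 4×2, cost 4·17·2 = 136; cumulative 408; (((M2M3)M4)M5): 4×2 by 2×4 → 4×4, cost 4·2·4 = 32; cumulative 440; (M1(((M2M3)M4)M5)): 10×4 by 4×4 → 10×4, cost 10·4·4 = 160; cumulative 600. Total 600.
Difference: |456 − 600| = 144.

144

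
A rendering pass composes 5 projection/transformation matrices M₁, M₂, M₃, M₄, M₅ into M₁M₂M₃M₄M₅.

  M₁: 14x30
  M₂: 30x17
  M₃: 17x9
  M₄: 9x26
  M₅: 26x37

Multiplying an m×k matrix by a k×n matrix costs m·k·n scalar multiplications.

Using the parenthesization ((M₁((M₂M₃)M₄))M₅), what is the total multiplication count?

(M₂M₃): 30×17 by 17×9 → 30×9, cost 30·17·9 = 4590
((M₂M₃)M₄): 30×9 by 9×26 → 30×26, cost 30·9·26 = 7020; cumulative 11610
(M₁((M₂M₃)M₄)): 14×30 by 30×26 → 14×26, cost 14·30·26 = 10920; cumulative 22530
((M₁((M₂M₃)M₄))M₅): 14×26 by 26×37 → 14×37, cost 14·26·37 = 13468; cumulative 35998
Total: 35998 scalar multiplications.

35998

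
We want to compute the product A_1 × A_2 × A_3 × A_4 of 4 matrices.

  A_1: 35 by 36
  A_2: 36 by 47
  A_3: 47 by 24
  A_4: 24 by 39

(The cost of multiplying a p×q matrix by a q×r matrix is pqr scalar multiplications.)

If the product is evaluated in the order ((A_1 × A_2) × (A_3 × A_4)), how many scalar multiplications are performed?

167367

(A_1 × A_2): 35×36 by 36×47 → 35×47, cost 35·36·47 = 59220
(A_3 × A_4): 47×24 by 24×39 → 47×39, cost 47·24·39 = 43992
((A_1 × A_2) × (A_3 × A_4)): 35×47 by 47×39 → 35×39, cost 35·47·39 = 64155; cumulative 167367
Total: 167367 scalar multiplications.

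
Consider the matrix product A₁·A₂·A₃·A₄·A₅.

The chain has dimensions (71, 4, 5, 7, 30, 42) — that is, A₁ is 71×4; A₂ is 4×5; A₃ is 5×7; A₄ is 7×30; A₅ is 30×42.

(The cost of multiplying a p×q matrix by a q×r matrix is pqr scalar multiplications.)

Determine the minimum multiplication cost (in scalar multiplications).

Adjacent pairs: A₁A₂ = 71·4·5 = 1420; A₂A₃ = 4·5·7 = 140; A₃A₄ = 5·7·30 = 1050; A₄A₅ = 7·30·42 = 8820.
Length 3: A₁..A₃: k=1: 0+140+71·4·7=2128; k=2: 1420+0+71·5·7=3905 → min 2128 | A₂..A₄: k=2: 0+1050+4·5·30=1650; k=3: 140+0+4·7·30=980 → min 980 | A₃..A₅: k=3: 0+8820+5·7·42=10290; k=4: 1050+0+5·30·42=7350 → min 7350.
Length 4: A₁..A₄: k=1: 0+980+71·4·30=9500; k=2: 1420+1050+71·5·30=13120; k=3: 2128+0+71·7·30=17038 → min 9500 | A₂..A₅: k=2: 0+7350+4·5·42=8190; k=3: 140+8820+4·7·42=10136; k=4: 980+0+4·30·42=6020 → min 6020.
Length 5: A₁..A₅: k=1: 0+6020+71·4·42=17948; k=2: 1420+7350+71·5·42=23680; k=3: 2128+8820+71·7·42=31822; k=4: 9500+0+71·30·42=98960 → min 17948.
Optimal order: (A₁·(((A₂·A₃)·A₄)·A₅)) with cost 17948.

17948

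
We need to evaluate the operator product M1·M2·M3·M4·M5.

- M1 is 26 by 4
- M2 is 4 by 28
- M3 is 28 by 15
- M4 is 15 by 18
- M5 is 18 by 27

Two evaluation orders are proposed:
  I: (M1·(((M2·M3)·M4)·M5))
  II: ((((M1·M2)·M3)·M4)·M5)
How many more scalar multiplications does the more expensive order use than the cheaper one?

25976

Order I = (M1·(((M2·M3)·M4)·M5)): (M2·M3): 4×28 by 28×15 → 4×15, cost 4·28·15 = 1680; ((M2·M3)·M4): 4×15 by 15×18 → 4×18, cost 4·15·18 = 1080; cumulative 2760; (((M2·M3)·M4)·M5): 4×18 by 18×27 → 4×27, cost 4·18·27 = 1944; cumulative 4704; (M1·(((M2·M3)·M4)·M5)): 26×4 by 4×27 → 26×27, cost 26·4·27 = 2808; cumulative 7512. Total 7512.
Order II = ((((M1·M2)·M3)·M4)·M5): (M1·M2): 26×4 by 4×28 → 26×28, cost 26·4·28 = 2912; ((M1·M2)·M3): 26×28 by 28×15 → 26×15, cost 26·28·15 = 10920; cumulative 13832; (((M1·M2)·M3)·M4): 26×15 by 15×18 → 26×18, cost 26·15·18 = 7020; cumulative 20852; ((((M1·M2)·M3)·M4)·M5): 26×18 by 18×27 → 26×27, cost 26·18·27 = 12636; cumulative 33488. Total 33488.
Difference: |7512 − 33488| = 25976.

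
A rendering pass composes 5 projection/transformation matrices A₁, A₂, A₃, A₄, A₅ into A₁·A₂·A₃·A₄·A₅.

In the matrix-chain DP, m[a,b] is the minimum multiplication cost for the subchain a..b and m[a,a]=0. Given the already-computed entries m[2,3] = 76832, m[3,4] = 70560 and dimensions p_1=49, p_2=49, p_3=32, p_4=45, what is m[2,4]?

147392

m[2,4] = min over k∈[2,3] of m[2,k]+m[k+1,4]+p_{1}·p_k·p_{4}.
k=2: 0 + 70560 + 49·49·45 = 178605; k=3: 76832 + 0 + 49·32·45 = 147392.
Minimum: 147392 at k=3.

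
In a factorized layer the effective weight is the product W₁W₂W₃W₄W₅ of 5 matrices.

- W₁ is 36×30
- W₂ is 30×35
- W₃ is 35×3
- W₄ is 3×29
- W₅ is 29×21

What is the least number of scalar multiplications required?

Adjacent pairs: W₁W₂ = 36·30·35 = 37800; W₂W₃ = 30·35·3 = 3150; W₃W₄ = 35·3·29 = 3045; W₄W₅ = 3·29·21 = 1827.
Length 3: W₁..W₃: k=1: 0+3150+36·30·3=6390; k=2: 37800+0+36·35·3=41580 → min 6390 | W₂..W₄: k=2: 0+3045+30·35·29=33495; k=3: 3150+0+30·3·29=5760 → min 5760 | W₃..W₅: k=3: 0+1827+35·3·21=4032; k=4: 3045+0+35·29·21=24360 → min 4032.
Length 4: W₁..W₄: k=1: 0+5760+36·30·29=37080; k=2: 37800+3045+36·35·29=77385; k=3: 6390+0+36·3·29=9522 → min 9522 | W₂..W₅: k=2: 0+4032+30·35·21=26082; k=3: 3150+1827+30·3·21=6867; k=4: 5760+0+30·29·21=24030 → min 6867.
Length 5: W₁..W₅: k=1: 0+6867+36·30·21=29547; k=2: 37800+4032+36·35·21=68292; k=3: 6390+1827+36·3·21=10485; k=4: 9522+0+36·29·21=31446 → min 10485.
Optimal order: ((W₁(W₂W₃))(W₄W₅)) with cost 10485.

10485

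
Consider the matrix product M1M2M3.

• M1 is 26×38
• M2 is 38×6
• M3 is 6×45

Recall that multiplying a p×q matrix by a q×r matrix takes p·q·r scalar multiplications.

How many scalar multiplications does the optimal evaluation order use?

Order (M1(M2M3)): (M2M3): 38×6 by 6×45 → 38×45, cost 38·6·45 = 10260; (M1(M2M3)): 26×38 by 38×45 → 26×45, cost 26·38·45 = 44460; cumulative 54720. Total 54720.
Order ((M1M2)M3): (M1M2): 26×38 by 38×6 → 26×6, cost 26·38·6 = 5928; ((M1M2)M3): 26×6 by 6×45 → 26×45, cost 26·6·45 = 7020; cumulative 12948. Total 12948.
Minimum: 12948.

12948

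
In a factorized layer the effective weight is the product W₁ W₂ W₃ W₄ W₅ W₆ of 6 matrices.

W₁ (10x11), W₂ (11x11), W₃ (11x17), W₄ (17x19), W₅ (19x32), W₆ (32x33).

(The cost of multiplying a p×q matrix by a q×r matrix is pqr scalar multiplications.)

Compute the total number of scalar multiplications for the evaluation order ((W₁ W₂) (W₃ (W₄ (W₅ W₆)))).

41734

(W₁ W₂): 10×11 by 11×11 → 10×11, cost 10·11·11 = 1210
(W₅ W₆): 19×32 by 32×33 → 19×33, cost 19·32·33 = 20064
(W₄ (W₅ W₆)): 17×19 by 19×33 → 17×33, cost 17·19·33 = 10659; cumulative 30723
(W₃ (W₄ (W₅ W₆))): 11×17 by 17×33 → 11×33, cost 11·17·33 = 6171; cumulative 36894
((W₁ W₂) (W₃ (W₄ (W₅ W₆)))): 10×11 by 11×33 → 10×33, cost 10·11·33 = 3630; cumulative 41734
Total: 41734 scalar multiplications.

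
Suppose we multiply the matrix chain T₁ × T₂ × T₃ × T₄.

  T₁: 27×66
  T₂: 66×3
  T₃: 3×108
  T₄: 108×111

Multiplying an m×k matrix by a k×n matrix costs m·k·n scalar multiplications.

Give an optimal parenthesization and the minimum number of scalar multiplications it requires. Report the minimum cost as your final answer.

Adjacent pairs: T₁T₂ = 27·66·3 = 5346; T₂T₃ = 66·3·108 = 21384; T₃T₄ = 3·108·111 = 35964.
Length 3: T₁..T₃: k=1: 0+21384+27·66·108=213840; k=2: 5346+0+27·3·108=14094 → min 14094 | T₂..T₄: k=2: 0+35964+66·3·111=57942; k=3: 21384+0+66·108·111=812592 → min 57942.
Length 4: T₁..T₄: k=1: 0+57942+27·66·111=255744; k=2: 5346+35964+27·3·111=50301; k=3: 14094+0+27·108·111=337770 → min 50301.
Optimal parenthesization: ((T₁ × T₂) × (T₃ × T₄)) with cost 50301.

50301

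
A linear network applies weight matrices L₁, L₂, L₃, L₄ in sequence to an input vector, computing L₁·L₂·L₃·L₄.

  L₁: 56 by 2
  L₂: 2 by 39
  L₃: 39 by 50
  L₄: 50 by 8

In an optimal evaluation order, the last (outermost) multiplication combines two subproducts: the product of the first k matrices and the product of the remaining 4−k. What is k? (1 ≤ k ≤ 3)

Adjacent pairs: L₁L₂ = 56·2·39 = 4368; L₂L₃ = 2·39·50 = 3900; L₃L₄ = 39·50·8 = 15600.
Length 3: L₁..L₃: k=1: 0+3900+56·2·50=9500; k=2: 4368+0+56·39·50=113568 → min 9500 | L₂..L₄: k=2: 0+15600+2·39·8=16224; k=3: 3900+0+2·50·8=4700 → min 4700.
Top-level splits: k=1: (L₁..L₁)·(L₂..L₄) → 0+4700+56·2·8 = 5596; k=2: (L₁..L₂)·(L₃..L₄) → 4368+15600+56·39·8 = 37440; k=3: (L₁..L₃)·(L₄..L₄) → 9500+0+56·50·8 = 31900.
Best split is after L₁, i.e. k = 1.

1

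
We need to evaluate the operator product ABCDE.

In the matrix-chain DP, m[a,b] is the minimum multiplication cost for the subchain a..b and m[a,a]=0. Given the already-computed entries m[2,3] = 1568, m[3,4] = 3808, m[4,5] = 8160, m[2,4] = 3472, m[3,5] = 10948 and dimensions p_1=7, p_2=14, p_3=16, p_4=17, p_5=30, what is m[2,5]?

m[2,5] = min over k∈[2,4] of m[2,k]+m[k+1,5]+p_{1}·p_k·p_{5}.
k=2: 0 + 10948 + 7·14·30 = 13888; k=3: 1568 + 8160 + 7·16·30 = 13088; k=4: 3472 + 0 + 7·17·30 = 7042.
Minimum: 7042 at k=4.

7042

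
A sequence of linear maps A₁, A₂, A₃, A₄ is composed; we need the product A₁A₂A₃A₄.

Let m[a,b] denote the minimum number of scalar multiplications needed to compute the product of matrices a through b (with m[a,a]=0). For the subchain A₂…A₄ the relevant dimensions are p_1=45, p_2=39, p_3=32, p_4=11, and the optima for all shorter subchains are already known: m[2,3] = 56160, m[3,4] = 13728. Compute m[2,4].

m[2,4] = min over k∈[2,3] of m[2,k]+m[k+1,4]+p_{1}·p_k·p_{4}.
k=2: 0 + 13728 + 45·39·11 = 33033; k=3: 56160 + 0 + 45·32·11 = 72000.
Minimum: 33033 at k=2.

33033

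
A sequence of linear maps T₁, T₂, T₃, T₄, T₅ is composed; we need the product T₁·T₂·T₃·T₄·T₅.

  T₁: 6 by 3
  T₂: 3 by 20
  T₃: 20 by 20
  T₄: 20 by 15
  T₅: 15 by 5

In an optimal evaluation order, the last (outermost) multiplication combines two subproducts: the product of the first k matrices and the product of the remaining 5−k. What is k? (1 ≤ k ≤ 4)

1

Adjacent pairs: T₁T₂ = 6·3·20 = 360; T₂T₃ = 3·20·20 = 1200; T₃T₄ = 20·20·15 = 6000; T₄T₅ = 20·15·5 = 1500.
Length 3: T₁..T₃: k=1: 0+1200+6·3·20=1560; k=2: 360+0+6·20·20=2760 → min 1560 | T₂..T₄: k=2: 0+6000+3·20·15=6900; k=3: 1200+0+3·20·15=2100 → min 2100 | T₃..T₅: k=3: 0+1500+20·20·5=3500; k=4: 6000+0+20·15·5=7500 → min 3500.
Length 4: T₁..T₄: k=1: 0+2100+6·3·15=2370; k=2: 360+6000+6·20·15=8160; k=3: 1560+0+6·20·15=3360 → min 2370 | T₂..T₅: k=2: 0+3500+3·20·5=3800; k=3: 1200+1500+3·20·5=3000; k=4: 2100+0+3·15·5=2325 → min 2325.
Top-level splits: k=1: (T₁..T₁)·(T₂..T₅) → 0+2325+6·3·5 = 2415; k=2: (T₁..T₂)·(T₃..T₅) → 360+3500+6·20·5 = 4460; k=3: (T₁..T₃)·(T₄..T₅) → 1560+1500+6·20·5 = 3660; k=4: (T₁..T₄)·(T₅..T₅) → 2370+0+6·15·5 = 2820.
Best split is after T₁, i.e. k = 1.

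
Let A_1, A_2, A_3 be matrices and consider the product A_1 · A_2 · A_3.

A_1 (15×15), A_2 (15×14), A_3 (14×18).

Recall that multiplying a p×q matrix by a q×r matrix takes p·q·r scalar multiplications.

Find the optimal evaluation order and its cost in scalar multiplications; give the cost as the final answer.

6930

(A_1 · (A_2 · A_3)): cost 7830.
((A_1 · A_2) · A_3): cost 6930.
Optimal: ((A_1 · A_2) · A_3) with cost 6930.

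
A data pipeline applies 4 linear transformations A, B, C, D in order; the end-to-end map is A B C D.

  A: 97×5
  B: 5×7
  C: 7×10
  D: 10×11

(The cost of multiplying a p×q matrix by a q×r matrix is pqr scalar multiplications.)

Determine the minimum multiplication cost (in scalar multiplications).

Adjacent pairs: AB = 97·5·7 = 3395; BC = 5·7·10 = 350; CD = 7·10·11 = 770.
Length 3: A..C: k=1: 0+350+97·5·10=5200; k=2: 3395+0+97·7·10=10185 → min 5200 | B..D: k=2: 0+770+5·7·11=1155; k=3: 350+0+5·10·11=900 → min 900.
Length 4: A..D: k=1: 0+900+97·5·11=6235; k=2: 3395+770+97·7·11=11634; k=3: 5200+0+97·10·11=15870 → min 6235.
Optimal order: (A ((B C) D)) with cost 6235.

6235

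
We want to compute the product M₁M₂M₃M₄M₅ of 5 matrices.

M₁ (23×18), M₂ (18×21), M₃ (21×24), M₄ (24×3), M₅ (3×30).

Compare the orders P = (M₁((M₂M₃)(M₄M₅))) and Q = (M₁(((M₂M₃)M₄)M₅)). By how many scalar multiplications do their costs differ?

12204

Order P = (M₁((M₂M₃)(M₄M₅))): (M₂M₃): 18×21 by 21×24 → 18×24, cost 18·21·24 = 9072; (M₄M₅): 24×3 by 3×30 → 24×30, cost 24·3·30 = 2160; ((M₂M₃)(M₄M₅)): 18×24 by 24×30 → 18×30, cost 18·24·30 = 12960; cumulative 24192; (M₁((M₂M₃)(M₄M₅))): 23×18 by 18×30 → 23×30, cost 23·18·30 = 12420; cumulative 36612. Total 36612.
Order Q = (M₁(((M₂M₃)M₄)M₅)): (M₂M₃): 18×21 by 21×24 → 18×24, cost 18·21·24 = 9072; ((M₂M₃)M₄): 18×24 by 24×3 → 18×3, cost 18·24·3 = 1296; cumulative 10368; (((M₂M₃)M₄)M₅): 18×3 by 3×30 → 18×30, cost 18·3·30 = 1620; cumulative 11988; (M₁(((M₂M₃)M₄)M₅)): 23×18 by 18×30 → 23×30, cost 23·18·30 = 12420; cumulative 24408. Total 24408.
Difference: |36612 − 24408| = 12204.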